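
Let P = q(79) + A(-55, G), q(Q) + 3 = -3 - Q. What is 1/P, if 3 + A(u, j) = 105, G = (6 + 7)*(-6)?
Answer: 1/17 ≈ 0.058824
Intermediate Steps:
q(Q) = -6 - Q (q(Q) = -3 + (-3 - Q) = -6 - Q)
G = -78 (G = 13*(-6) = -78)
A(u, j) = 102 (A(u, j) = -3 + 105 = 102)
P = 17 (P = (-6 - 1*79) + 102 = (-6 - 79) + 102 = -85 + 102 = 17)
1/P = 1/17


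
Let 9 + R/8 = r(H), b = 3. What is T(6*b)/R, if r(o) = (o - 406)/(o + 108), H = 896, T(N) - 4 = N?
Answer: -2761/8546 ≈ -0.32308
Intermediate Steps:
T(N) = 4 + N
r(o) = (-406 + o)/(108 + o)
R = -17092/251 (R = -72 + 8*((-406 + 896)/(108 + 896)) = -72 + 8*(490/1004) = -72 + 8*((1/1004)*490) = -72 + 8*(245/502) = -72 + 980/251 = -17092/251 ≈ -68.096)
T(6*b)/R = (4 + 6*3)/(-17092/251) = (4 + 18)*(-251/17092) = 22*(-251/17092) = -2761/8546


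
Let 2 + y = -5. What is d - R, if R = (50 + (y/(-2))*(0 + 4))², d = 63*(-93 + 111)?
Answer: -2962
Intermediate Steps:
y = -7 (y = -2 - 5 = -7)
d = 1134 (d = 63*18 = 1134)
R = 4096 (R = (50 + (-7/(-2))*(0 + 4))² = (50 - 7*(-½)*4)² = (50 + (7/2)*4)² = (50 + 14)² = 64² = 4096)
d - R = 1134 - 1*4096 = 1134 - 4096 = -2962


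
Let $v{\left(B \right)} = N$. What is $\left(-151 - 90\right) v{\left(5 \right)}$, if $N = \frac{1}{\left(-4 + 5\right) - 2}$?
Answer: $241$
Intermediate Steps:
$N = -1$ ($N = \frac{1}{1 - 2} = \frac{1}{-1} = -1$)
$v{\left(B \right)} = -1$
$\left(-151 - 90\right) v{\left(5 \right)} = \left(-151 - 90\right) \left(-1\right) = \left(-241\right) \left(-1\right) = 241$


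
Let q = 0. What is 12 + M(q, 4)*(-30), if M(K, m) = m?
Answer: -108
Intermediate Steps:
12 + M(q, 4)*(-30) = 12 + 4*(-30) = 12 - 120 = -108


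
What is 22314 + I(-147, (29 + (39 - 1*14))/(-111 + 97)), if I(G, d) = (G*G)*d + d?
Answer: -427272/7 ≈ -61039.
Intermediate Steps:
I(G, d) = d + d*G² (I(G, d) = G²*d + d = d*G² + d = d + d*G²)
22314 + I(-147, (29 + (39 - 1*14))/(-111 + 97)) = 22314 + ((29 + (39 - 1*14))/(-111 + 97))*(1 + (-147)²) = 22314 + ((29 + (39 - 14))/(-14))*(1 + 21609) = 22314 + ((29 + 25)*(-1/14))*21610 = 22314 + (54*(-1/14))*21610 = 22314 - 27/7*21610 = 22314 - 583470/7 = -427272/7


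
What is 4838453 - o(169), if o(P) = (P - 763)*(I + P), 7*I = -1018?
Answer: 33967181/7 ≈ 4.8525e+6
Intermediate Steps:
I = -1018/7 (I = (1/7)*(-1018) = -1018/7 ≈ -145.43)
o(P) = (-763 + P)*(-1018/7 + P) (o(P) = (P - 763)*(-1018/7 + P) = (-763 + P)*(-1018/7 + P))
4838453 - o(169) = 4838453 - (110962 + 169**2 - 6359/7*169) = 4838453 - (110962 + 28561 - 1074671/7) = 4838453 - 1*(-98010/7) = 4838453 + 98010/7 = 33967181/7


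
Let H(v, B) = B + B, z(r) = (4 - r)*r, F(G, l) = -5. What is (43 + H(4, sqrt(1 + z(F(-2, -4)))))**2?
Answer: 1673 + 344*I*sqrt(11) ≈ 1673.0 + 1140.9*I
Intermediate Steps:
z(r) = r*(4 - r)
H(v, B) = 2*B
(43 + H(4, sqrt(1 + z(F(-2, -4)))))**2 = (43 + 2*sqrt(1 - 5*(4 - 1*(-5))))**2 = (43 + 2*sqrt(1 - 5*(4 + 5)))**2 = (43 + 2*sqrt(1 - 5*9))**2 = (43 + 2*sqrt(1 - 45))**2 = (43 + 2*sqrt(-44))**2 = (43 + 2*(2*I*sqrt(11)))**2 = (43 + 4*I*sqrt(11))**2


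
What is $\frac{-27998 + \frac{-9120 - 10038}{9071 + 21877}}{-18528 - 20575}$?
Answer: $\frac{144416877}{201693274} \approx 0.71602$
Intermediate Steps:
$\frac{-27998 + \frac{-9120 - 10038}{9071 + 21877}}{-18528 - 20575} = \frac{-27998 - \frac{19158}{30948}}{-39103} = \left(-27998 - \frac{3193}{5158}\right) \left(- \frac{1}{39103}\right) = \left(- \frac{144416877}{5158}\right) \left(- \frac{1}{39103}\right) = \frac{144416877}{201693274}$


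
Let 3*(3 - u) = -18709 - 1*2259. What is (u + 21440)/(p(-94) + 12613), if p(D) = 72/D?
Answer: 4008959/1778325 ≈ 2.2543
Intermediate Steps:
u = 20977/3 (u = 3 - (-18709 - 1*2259)/3 = 3 - (-18709 - 2259)/3 = 3 - ⅓*(-20968) = 3 + 20968/3 = 20977/3 ≈ 6992.3)
(u + 21440)/(p(-94) + 12613) = (20977/3 + 21440)/(72/(-94) + 12613) = 85297/(3*(72*(-1/94) + 12613)) = 85297/(3*(-36/47 + 12613)) = 85297/(3*(592775/47)) = (85297/3)*(47/592775) = 4008959/1778325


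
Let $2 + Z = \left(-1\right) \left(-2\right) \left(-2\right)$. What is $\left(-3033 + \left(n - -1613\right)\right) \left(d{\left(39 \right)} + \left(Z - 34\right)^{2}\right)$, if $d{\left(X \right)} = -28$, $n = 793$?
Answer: $-985644$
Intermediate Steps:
$Z = -6$ ($Z = -2 + \left(-1\right) \left(-2\right) \left(-2\right) = -2 + 2 \left(-2\right) = -2 - 4 = -6$)
$\left(-3033 + \left(n - -1613\right)\right) \left(d{\left(39 \right)} + \left(Z - 34\right)^{2}\right) = \left(-3033 + \left(793 - -1613\right)\right) \left(-28 + \left(-6 - 34\right)^{2}\right) = \left(-3033 + \left(793 + 1613\right)\right) \left(-28 + \left(-40\right)^{2}\right) = \left(-3033 + 2406\right) \left(-28 + 1600\right) = \left(-627\right) 1572 = -985644$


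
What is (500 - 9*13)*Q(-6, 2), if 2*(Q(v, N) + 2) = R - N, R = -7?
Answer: -4979/2 ≈ -2489.5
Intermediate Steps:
Q(v, N) = -11/2 - N/2 (Q(v, N) = -2 + (-7 - N)/2 = -2 + (-7/2 - N/2) = -11/2 - N/2)
(500 - 9*13)*Q(-6, 2) = (500 - 9*13)*(-11/2 - ½*2) = (500 - 117)*(-11/2 - 1) = 383*(-13/2) = -4979/2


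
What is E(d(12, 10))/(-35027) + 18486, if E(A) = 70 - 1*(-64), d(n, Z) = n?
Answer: 647508988/35027 ≈ 18486.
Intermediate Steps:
E(A) = 134 (E(A) = 70 + 64 = 134)
E(d(12, 10))/(-35027) + 18486 = 134/(-35027) + 18486 = 134*(-1/35027) + 18486 = -134/35027 + 18486 = 647508988/35027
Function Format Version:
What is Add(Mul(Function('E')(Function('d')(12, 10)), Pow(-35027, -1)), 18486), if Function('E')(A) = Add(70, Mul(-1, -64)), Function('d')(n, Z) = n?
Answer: Rational(647508988, 35027) ≈ 18486.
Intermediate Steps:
Function('E')(A) = 134 (Function('E')(A) = Add(70, 64) = 134)
Add(Mul(Function('E')(Function('d')(12, 10)), Pow(-35027, -1)), 18486) = Add(Mul(134, Pow(-35027, -1)), 18486) = Add(Mul(134, Rational(-1, 35027)), 18486) = Add(Rational(-134, 35027), 18486) = Rational(647508988, 35027)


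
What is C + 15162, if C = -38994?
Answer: -23832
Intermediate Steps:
C + 15162 = -38994 + 15162 = -23832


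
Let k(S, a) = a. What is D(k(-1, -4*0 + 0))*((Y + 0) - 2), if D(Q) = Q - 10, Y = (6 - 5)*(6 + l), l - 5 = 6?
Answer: -150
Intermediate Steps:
l = 11 (l = 5 + 6 = 11)
Y = 17 (Y = (6 - 5)*(6 + 11) = 1*17 = 17)
D(Q) = -10 + Q
D(k(-1, -4*0 + 0))*((Y + 0) - 2) = (-10 + (-4*0 + 0))*((17 + 0) - 2) = (-10 + (0 + 0))*(17 - 2) = (-10 + 0)*15 = -10*15 = -150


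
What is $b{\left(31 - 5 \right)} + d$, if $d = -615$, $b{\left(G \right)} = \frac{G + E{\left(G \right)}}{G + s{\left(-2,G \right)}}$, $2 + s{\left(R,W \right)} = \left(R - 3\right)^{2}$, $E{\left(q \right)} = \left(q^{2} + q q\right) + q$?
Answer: $- \frac{28731}{49} \approx -586.35$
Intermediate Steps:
$E{\left(q \right)} = q + 2 q^{2}$ ($E{\left(q \right)} = \left(q^{2} + q^{2}\right) + q = 2 q^{2} + q = q + 2 q^{2}$)
$s{\left(R,W \right)} = -2 + \left(-3 + R\right)^{2}$ ($s{\left(R,W \right)} = -2 + \left(R - 3\right)^{2} = -2 + \left(-3 + R\right)^{2}$)
$b{\left(G \right)} = \frac{G + G \left(1 + 2 G\right)}{23 + G}$ ($b{\left(G \right)} = \frac{G + G \left(1 + 2 G\right)}{G - \left(2 - \left(-3 - 2\right)^{2}\right)} = \frac{G + G \left(1 + 2 G\right)}{G - \left(2 - \left(-5\right)^{2}\right)} = \frac{G + G \left(1 + 2 G\right)}{G + \left(-2 + 25\right)} = \frac{G + G \left(1 + 2 G\right)}{G + 23} = \frac{G + G \left(1 + 2 G\right)}{23 + G}$)
$b{\left(31 - 5 \right)} + d = \frac{2 \left(31 - 5\right) \left(1 + \left(31 - 5\right)\right)}{23 + \left(31 - 5\right)} - 615 = 2 \cdot 26 \frac{1}{23 + 26} \left(1 + 26\right) - 615 = 2 \cdot 26 \cdot \frac{1}{49} \cdot 27 - 615 = \frac{1404}{49} - 615 = - \frac{28731}{49}$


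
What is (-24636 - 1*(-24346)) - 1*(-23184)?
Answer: 22894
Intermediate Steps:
(-24636 - 1*(-24346)) - 1*(-23184) = (-24636 + 24346) + 23184 = -290 + 23184 = 22894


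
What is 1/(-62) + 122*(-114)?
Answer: -862297/62 ≈ -13908.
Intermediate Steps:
1/(-62) + 122*(-114) = -1/62 - 13908 = -862297/62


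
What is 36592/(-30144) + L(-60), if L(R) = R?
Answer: -115327/1884 ≈ -61.214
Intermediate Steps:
36592/(-30144) + L(-60) = 36592/(-30144) - 60 = 36592*(-1/30144) - 60 = -2287/1884 - 60 = -115327/1884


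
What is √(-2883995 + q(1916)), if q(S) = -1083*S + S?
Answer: I*√4957107 ≈ 2226.5*I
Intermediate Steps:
q(S) = -1082*S
√(-2883995 + q(1916)) = √(-2883995 - 1082*1916) = √(-2883995 - 2073112) = √(-4957107) = I*√4957107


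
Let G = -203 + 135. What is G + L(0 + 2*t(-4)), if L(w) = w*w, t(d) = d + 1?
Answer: -32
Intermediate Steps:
t(d) = 1 + d
G = -68
L(w) = w²
G + L(0 + 2*t(-4)) = -68 + (0 + 2*(1 - 4))² = -68 + (0 + 2*(-3))² = -68 + (0 - 6)² = -68 + (-6)² = -68 + 36 = -32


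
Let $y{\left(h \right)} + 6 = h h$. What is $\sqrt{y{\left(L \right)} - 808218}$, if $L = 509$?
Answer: $7 i \sqrt{11207} \approx 741.04 i$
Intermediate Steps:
$y{\left(h \right)} = -6 + h^{2}$ ($y{\left(h \right)} = -6 + h h = -6 + h^{2}$)
$\sqrt{y{\left(L \right)} - 808218} = \sqrt{\left(-6 + 509^{2}\right) - 808218} = \sqrt{\left(-6 + 259081\right) - 808218} = \sqrt{259075 - 808218} = \sqrt{-549143} = 7 i \sqrt{11207}$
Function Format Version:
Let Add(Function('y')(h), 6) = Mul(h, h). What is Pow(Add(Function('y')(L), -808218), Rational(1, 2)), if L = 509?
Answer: Mul(7, I, Pow(11207, Rational(1, 2))) ≈ Mul(741.04, I)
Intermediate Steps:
Function('y')(h) = Add(-6, Pow(h, 2)) (Function('y')(h) = Add(-6, Mul(h, h)) = Add(-6, Pow(h, 2)))
Pow(Add(Function('y')(L), -808218), Rational(1, 2)) = Pow(Add(Add(-6, Pow(509, 2)), -808218), Rational(1, 2)) = Pow(Add(Add(-6, 259081), -808218), Rational(1, 2)) = Pow(Add(259075, -808218), Rational(1, 2)) = Pow(-549143, Rational(1, 2)) = Mul(7, I, Pow(11207, Rational(1, 2)))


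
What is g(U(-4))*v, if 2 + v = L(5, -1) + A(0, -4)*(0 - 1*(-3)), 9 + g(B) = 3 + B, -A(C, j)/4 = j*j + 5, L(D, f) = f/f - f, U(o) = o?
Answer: 2520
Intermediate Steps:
L(D, f) = 1 - f
A(C, j) = -20 - 4*j² (A(C, j) = -4*(j*j + 5) = -4*(j² + 5) = -4*(5 + j²) = -20 - 4*j²)
g(B) = -6 + B (g(B) = -9 + (3 + B) = -6 + B)
v = -252 (v = -2 + ((1 - 1*(-1)) + (-20 - 4*(-4)²)*(0 - 1*(-3))) = -2 + ((1 + 1) + (-20 - 4*16)*(0 + 3)) = -2 + (2 + (-20 - 64)*3) = -2 + (2 - 84*3) = -2 + (2 - 252) = -2 - 250 = -252)
g(U(-4))*v = (-6 - 4)*(-252) = -10*(-252) = 2520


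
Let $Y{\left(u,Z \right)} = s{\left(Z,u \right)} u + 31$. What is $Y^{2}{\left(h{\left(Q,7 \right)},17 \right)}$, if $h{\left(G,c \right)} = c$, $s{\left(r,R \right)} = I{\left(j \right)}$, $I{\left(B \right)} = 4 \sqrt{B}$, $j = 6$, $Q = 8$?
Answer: $5665 + 1736 \sqrt{6} \approx 9917.3$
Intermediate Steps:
$s{\left(r,R \right)} = 4 \sqrt{6}$
$Y{\left(u,Z \right)} = 31 + 4 u \sqrt{6}$ ($Y{\left(u,Z \right)} = 4 \sqrt{6} u + 31 = 4 u \sqrt{6} + 31 = 31 + 4 u \sqrt{6}$)
$Y^{2}{\left(h{\left(Q,7 \right)},17 \right)} = \left(31 + 4 \cdot 7 \sqrt{6}\right)^{2} = \left(31 + 28 \sqrt{6}\right)^{2}$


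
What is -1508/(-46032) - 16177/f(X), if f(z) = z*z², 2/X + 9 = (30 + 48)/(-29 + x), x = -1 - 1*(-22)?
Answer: 19634581032631/1473024 ≈ 1.3329e+7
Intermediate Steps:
x = 21 (x = -1 + 22 = 21)
X = -8/75 (X = 2/(-9 + (30 + 48)/(-29 + 21)) = 2/(-9 + 78/(-8)) = 2/(-9 + 78*(-⅛)) = 2/(-9 - 39/4) = 2/(-75/4) = 2*(-4/75) = -8/75 ≈ -0.10667)
f(z) = z³
-1508/(-46032) - 16177/f(X) = -1508/(-46032) - 16177/((-8/75)³) = -1508*(-1/46032) - 16177/(-512/421875) = 377/11508 - 16177*(-421875/512) = 377/11508 + 6824671875/512 = 19634581032631/1473024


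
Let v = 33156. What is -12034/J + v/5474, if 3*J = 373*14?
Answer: -874347/1020901 ≈ -0.85645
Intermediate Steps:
J = 5222/3 (J = (373*14)/3 = (⅓)*5222 = 5222/3 ≈ 1740.7)
-12034/J + v/5474 = -12034/5222/3 + 33156/5474 = -12034*3/5222 + 33156*(1/5474) = -18051/2611 + 16578/2737 = -874347/1020901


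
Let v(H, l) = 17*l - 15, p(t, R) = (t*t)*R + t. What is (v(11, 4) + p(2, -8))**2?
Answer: 529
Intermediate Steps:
p(t, R) = t + R*t**2 (p(t, R) = t**2*R + t = R*t**2 + t = t + R*t**2)
v(H, l) = -15 + 17*l
(v(11, 4) + p(2, -8))**2 = ((-15 + 17*4) + 2*(1 - 8*2))**2 = ((-15 + 68) + 2*(1 - 16))**2 = (53 + 2*(-15))**2 = (53 - 30)**2 = 23**2 = 529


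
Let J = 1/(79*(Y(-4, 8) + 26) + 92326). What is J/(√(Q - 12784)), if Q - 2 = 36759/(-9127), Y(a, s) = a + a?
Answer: -I*√1065103312271/10940210947604 ≈ -9.4334e-8*I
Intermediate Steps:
Y(a, s) = 2*a
Q = -18505/9127 (Q = 2 + 36759/(-9127) = 2 + 36759*(-1/9127) = 2 - 36759/9127 = -18505/9127 ≈ -2.0275)
J = 1/93748 (J = 1/(79*(2*(-4) + 26) + 92326) = 1/(79*(-8 + 26) + 92326) = 1/(79*18 + 92326) = 1/(1422 + 92326) = 1/93748 ≈ 1.0667e-5)
J/(√(Q - 12784)) = 1/(93748*(√(-18505/9127 - 12784))) = 1/(93748*(√(-116698073/9127))) = 1/(93748*((I*√1065103312271/9127))) = (-I*√1065103312271/116698073)/93748 = -I*√1065103312271/10940210947604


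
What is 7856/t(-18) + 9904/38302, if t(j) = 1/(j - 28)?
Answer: -6920706824/19151 ≈ -3.6138e+5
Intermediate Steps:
t(j) = 1/(-28 + j)
7856/t(-18) + 9904/38302 = 7856/(1/(-28 - 18)) + 9904/38302 = 7856/(1/(-46)) + 9904*(1/38302) = 7856/(-1/46) + 4952/19151 = 7856*(-46) + 4952/19151 = -361376 + 4952/19151 = -6920706824/19151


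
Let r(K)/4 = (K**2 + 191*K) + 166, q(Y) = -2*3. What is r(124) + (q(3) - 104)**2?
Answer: 169004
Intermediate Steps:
q(Y) = -6
r(K) = 664 + 4*K**2 + 764*K (r(K) = 4*((K**2 + 191*K) + 166) = 4*(166 + K**2 + 191*K) = 664 + 4*K**2 + 764*K)
r(124) + (q(3) - 104)**2 = (664 + 4*124**2 + 764*124) + (-6 - 104)**2 = (664 + 4*15376 + 94736) + (-110)**2 = (664 + 61504 + 94736) + 12100 = 156904 + 12100 = 169004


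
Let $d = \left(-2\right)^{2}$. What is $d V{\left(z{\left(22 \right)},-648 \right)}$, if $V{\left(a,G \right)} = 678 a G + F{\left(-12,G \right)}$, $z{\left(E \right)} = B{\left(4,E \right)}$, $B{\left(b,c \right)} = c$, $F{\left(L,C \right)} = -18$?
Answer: $-38662344$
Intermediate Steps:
$d = 4$
$z{\left(E \right)} = E$
$V{\left(a,G \right)} = -18 + 678 G a$ ($V{\left(a,G \right)} = 678 a G - 18 = 678 G a - 18 = -18 + 678 G a$)
$d V{\left(z{\left(22 \right)},-648 \right)} = 4 \left(-18 + 678 \left(-648\right) 22\right) = 4 \left(-18 - 9665568\right) = 4 \left(-9665586\right) = -38662344$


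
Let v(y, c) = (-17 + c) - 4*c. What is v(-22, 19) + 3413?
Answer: 3339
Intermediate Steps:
v(y, c) = -17 - 3*c
v(-22, 19) + 3413 = (-17 - 3*19) + 3413 = (-17 - 57) + 3413 = -74 + 3413 = 3339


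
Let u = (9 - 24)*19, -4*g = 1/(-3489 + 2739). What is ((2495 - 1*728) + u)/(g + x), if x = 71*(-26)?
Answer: -4446000/5537999 ≈ -0.80282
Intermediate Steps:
x = -1846
g = 1/3000 (g = -1/(4*(-3489 + 2739)) = -1/4/(-750) = -1/4*(-1/750) = 1/3000 ≈ 0.00033333)
u = -285 (u = -15*19 = -285)
((2495 - 1*728) + u)/(g + x) = ((2495 - 1*728) - 285)/(1/3000 - 1846) = ((2495 - 728) - 285)/(-5537999/3000) = (1767 - 285)*(-3000/5537999) = 1482*(-3000/5537999) = -4446000/5537999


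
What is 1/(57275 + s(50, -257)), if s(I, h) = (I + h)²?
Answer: 1/100124 ≈ 9.9876e-6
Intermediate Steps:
1/(57275 + s(50, -257)) = 1/(57275 + (50 - 257)²) = 1/(57275 + (-207)²) = 1/(57275 + 42849) = 1/100124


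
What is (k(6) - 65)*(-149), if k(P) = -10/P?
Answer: 29800/3 ≈ 9933.3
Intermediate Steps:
(k(6) - 65)*(-149) = (-10/6 - 65)*(-149) = (-10*1/6 - 65)*(-149) = (-5/3 - 65)*(-149) = -200/3*(-149) = 29800/3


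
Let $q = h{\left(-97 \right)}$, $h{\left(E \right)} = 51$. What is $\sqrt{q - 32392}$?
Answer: $i \sqrt{32341} \approx 179.84 i$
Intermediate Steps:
$q = 51$
$\sqrt{q - 32392} = \sqrt{51 - 32392} = \sqrt{-32341} = i \sqrt{32341}$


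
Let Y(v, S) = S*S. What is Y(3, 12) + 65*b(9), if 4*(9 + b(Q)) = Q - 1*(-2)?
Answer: -1049/4 ≈ -262.25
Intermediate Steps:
b(Q) = -17/2 + Q/4 (b(Q) = -9 + (Q - 1*(-2))/4 = -9 + (Q + 2)/4 = -9 + (2 + Q)/4 = -9 + (1/2 + Q/4) = -17/2 + Q/4)
Y(v, S) = S**2
Y(3, 12) + 65*b(9) = 12**2 + 65*(-17/2 + (1/4)*9) = 144 + 65*(-17/2 + 9/4) = 144 + 65*(-25/4) = 144 - 1625/4 = -1049/4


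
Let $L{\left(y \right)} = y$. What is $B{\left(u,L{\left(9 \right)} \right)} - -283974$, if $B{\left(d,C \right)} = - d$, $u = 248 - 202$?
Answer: $283928$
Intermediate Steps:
$u = 46$ ($u = 248 - 202 = 46$)
$B{\left(u,L{\left(9 \right)} \right)} - -283974 = \left(-1\right) 46 - -283974 = -46 + 283974 = 283928$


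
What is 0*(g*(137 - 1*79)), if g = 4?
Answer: 0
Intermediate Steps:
0*(g*(137 - 1*79)) = 0*(4*(137 - 1*79)) = 0*(4*(137 - 79)) = 0*(4*58) = 0*232 = 0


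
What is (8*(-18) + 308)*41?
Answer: 6724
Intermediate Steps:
(8*(-18) + 308)*41 = (-144 + 308)*41 = 164*41 = 6724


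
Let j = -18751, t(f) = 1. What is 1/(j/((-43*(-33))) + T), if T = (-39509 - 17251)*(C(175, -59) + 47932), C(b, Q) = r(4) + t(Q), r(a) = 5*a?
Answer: -1419/3862251644071 ≈ -3.6740e-10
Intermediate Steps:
C(b, Q) = 21 (C(b, Q) = 5*4 + 1 = 20 + 1 = 21)
T = -2721812280 (T = (-39509 - 17251)*(21 + 47932) = -56760*47953 = -2721812280)
1/(j/((-43*(-33))) + T) = 1/(-18751/((-43*(-33))) - 2721812280) = 1/(-18751/1419 - 2721812280) = 1/(-3862251644071/1419) = -1419/3862251644071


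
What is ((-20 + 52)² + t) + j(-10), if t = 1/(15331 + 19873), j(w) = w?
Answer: 35696857/35204 ≈ 1014.0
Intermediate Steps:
t = 1/35204 ≈ 2.8406e-5
((-20 + 52)² + t) + j(-10) = ((-20 + 52)² + 1/35204) - 10 = (32² + 1/35204) - 10 = (1024 + 1/35204) - 10 = 36048897/35204 - 10 = 35696857/35204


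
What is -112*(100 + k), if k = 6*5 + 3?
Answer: -14896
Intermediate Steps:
k = 33 (k = 30 + 3 = 33)
-112*(100 + k) = -112*(100 + 33) = -112*133 = -14896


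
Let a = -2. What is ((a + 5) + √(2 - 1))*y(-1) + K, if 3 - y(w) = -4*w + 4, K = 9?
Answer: -11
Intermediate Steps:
y(w) = -1 + 4*w (y(w) = 3 - (-4*w + 4) = 3 - (4 - 4*w) = 3 + (-4 + 4*w) = -1 + 4*w)
((a + 5) + √(2 - 1))*y(-1) + K = ((-2 + 5) + √(2 - 1))*(-1 + 4*(-1)) + 9 = (3 + √1)*(-1 - 4) + 9 = (3 + 1)*(-5) + 9 = 4*(-5) + 9 = -20 + 9 = -11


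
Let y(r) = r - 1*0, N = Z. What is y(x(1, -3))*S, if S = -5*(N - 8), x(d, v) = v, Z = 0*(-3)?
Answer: -120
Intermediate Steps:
Z = 0
N = 0
S = 40 (S = -5*(0 - 8) = -5*(-8) = 40)
y(r) = r (y(r) = r + 0 = r)
y(x(1, -3))*S = -3*40 = -120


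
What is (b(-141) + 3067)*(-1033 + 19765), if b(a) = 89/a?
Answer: 2699643352/47 ≈ 5.7439e+7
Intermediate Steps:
(b(-141) + 3067)*(-1033 + 19765) = (89/(-141) + 3067)*(-1033 + 19765) = (89*(-1/141) + 3067)*18732 = (-89/141 + 3067)*18732 = (432358/141)*18732 = 2699643352/47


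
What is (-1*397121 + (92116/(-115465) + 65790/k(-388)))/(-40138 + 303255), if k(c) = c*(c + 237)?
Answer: -1343233563331839/889975284240070 ≈ -1.5093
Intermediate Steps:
k(c) = c*(237 + c)
(-1*397121 + (92116/(-115465) + 65790/k(-388)))/(-40138 + 303255) = (-1*397121 + (92116/(-115465) + 65790/((-388*(237 - 388)))))/(-40138 + 303255) = (-397121 + (92116*(-1/115465) + 65790/((-388*(-151)))))/263117 = (-397121 + (-92116/115465 + 65790/58588))*(1/263117) = (-397121 + (-92116/115465 + 65790*(1/58588)))*(1/263117) = (-397121 + (-92116/115465 + 32895/29294))*(1/263117) = (-397121 + 1099775071/3382431710)*(1/263117) = -1343233563331839/3382431710*1/263117 = -1343233563331839/889975284240070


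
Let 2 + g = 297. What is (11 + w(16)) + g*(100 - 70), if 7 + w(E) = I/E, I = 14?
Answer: 70839/8 ≈ 8854.9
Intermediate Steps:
g = 295 (g = -2 + 297 = 295)
w(E) = -7 + 14/E
(11 + w(16)) + g*(100 - 70) = (11 + (-7 + 14/16)) + 295*(100 - 70) = (11 + (-7 + 14*(1/16))) + 295*30 = (11 + (-7 + 7/8)) + 8850 = (11 - 49/8) + 8850 = 39/8 + 8850 = 70839/8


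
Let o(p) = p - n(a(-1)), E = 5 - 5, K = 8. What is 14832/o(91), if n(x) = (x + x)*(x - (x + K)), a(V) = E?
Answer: 14832/91 ≈ 162.99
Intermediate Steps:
E = 0
a(V) = 0
n(x) = -16*x (n(x) = (x + x)*(x - (x + 8)) = (2*x)*(x - (8 + x)) = (2*x)*(x + (-8 - x)) = (2*x)*(-8) = -16*x)
o(p) = p (o(p) = p - (-16)*0 = p - 1*0 = p + 0 = p)
14832/o(91) = 14832/91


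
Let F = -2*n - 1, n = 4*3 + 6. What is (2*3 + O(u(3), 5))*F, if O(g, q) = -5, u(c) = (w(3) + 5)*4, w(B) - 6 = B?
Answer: -37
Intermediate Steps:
n = 18 (n = 12 + 6 = 18)
w(B) = 6 + B
u(c) = 56 (u(c) = ((6 + 3) + 5)*4 = (9 + 5)*4 = 14*4 = 56)
F = -37 (F = -2*18 - 1 = -36 - 1 = -37)
(2*3 + O(u(3), 5))*F = (2*3 - 5)*(-37) = (6 - 5)*(-37) = 1*(-37) = -37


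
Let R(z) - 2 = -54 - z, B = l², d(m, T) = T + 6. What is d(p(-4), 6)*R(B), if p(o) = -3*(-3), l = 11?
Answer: -2076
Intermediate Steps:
p(o) = 9
d(m, T) = 6 + T
B = 121 (B = 11² = 121)
R(z) = -52 - z (R(z) = 2 + (-54 - z) = -52 - z)
d(p(-4), 6)*R(B) = (6 + 6)*(-52 - 1*121) = 12*(-52 - 121) = 12*(-173) = -2076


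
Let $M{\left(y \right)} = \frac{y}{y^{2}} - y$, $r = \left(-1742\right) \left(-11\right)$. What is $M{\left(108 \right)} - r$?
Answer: $- \frac{2081159}{108} \approx -19270.0$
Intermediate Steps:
$r = 19162$
$M{\left(y \right)} = \frac{1}{y} - y$ ($M{\left(y \right)} = \frac{y}{y^{2}} - y = \frac{1}{y} - y$)
$M{\left(108 \right)} - r = \left(\frac{1}{108} - 108\right) - 19162 = - \frac{11663}{108} - 19162 = - \frac{2081159}{108}$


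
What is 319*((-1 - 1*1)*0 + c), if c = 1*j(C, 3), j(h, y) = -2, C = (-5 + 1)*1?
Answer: -638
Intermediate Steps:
C = -4 (C = -4*1 = -4)
c = -2 (c = 1*(-2) = -2)
319*((-1 - 1*1)*0 + c) = 319*((-1 - 1*1)*0 - 2) = 319*((-1 - 1)*0 - 2) = 319*(-2*0 - 2) = 319*(0 - 2) = 319*(-2) = -638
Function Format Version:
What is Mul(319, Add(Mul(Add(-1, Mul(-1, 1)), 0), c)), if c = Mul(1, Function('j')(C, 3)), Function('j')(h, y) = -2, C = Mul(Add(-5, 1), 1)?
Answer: -638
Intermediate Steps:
C = -4 (C = Mul(-4, 1) = -4)
c = -2 (c = Mul(1, -2) = -2)
Mul(319, Add(Mul(Add(-1, Mul(-1, 1)), 0), c)) = Mul(319, Add(Mul(Add(-1, Mul(-1, 1)), 0), -2)) = Mul(319, Add(Mul(Add(-1, -1), 0), -2)) = Mul(319, Add(Mul(-2, 0), -2)) = Mul(319, Add(0, -2)) = Mul(319, -2) = -638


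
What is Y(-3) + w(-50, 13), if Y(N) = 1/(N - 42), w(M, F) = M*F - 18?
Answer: -30061/45 ≈ -668.02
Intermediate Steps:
w(M, F) = -18 + F*M (w(M, F) = F*M - 18 = -18 + F*M)
Y(N) = 1/(-42 + N)
Y(-3) + w(-50, 13) = 1/(-42 - 3) + (-18 + 13*(-50)) = 1/(-45) + (-18 - 650) = -1/45 - 668 = -30061/45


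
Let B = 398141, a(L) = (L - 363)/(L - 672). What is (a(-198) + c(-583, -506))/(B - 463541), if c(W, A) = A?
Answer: 48851/6322000 ≈ 0.0077271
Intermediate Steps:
a(L) = (-363 + L)/(-672 + L)
(a(-198) + c(-583, -506))/(B - 463541) = ((-363 - 198)/(-672 - 198) - 506)/(398141 - 463541) = (-561/(-870) - 506)/(-65400) = (-1/870*(-561) - 506)*(-1/65400) = (187/290 - 506)*(-1/65400) = -146553/290*(-1/65400) = 48851/6322000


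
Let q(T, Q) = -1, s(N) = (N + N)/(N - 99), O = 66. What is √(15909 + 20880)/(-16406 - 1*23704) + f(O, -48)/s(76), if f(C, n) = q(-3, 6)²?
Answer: -23/152 - √36789/40110 ≈ -0.15610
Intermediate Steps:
s(N) = 2*N/(-99 + N) (s(N) = (2*N)/(-99 + N) = 2*N/(-99 + N))
f(C, n) = 1 (f(C, n) = (-1)² = 1)
√(15909 + 20880)/(-16406 - 1*23704) + f(O, -48)/s(76) = √(15909 + 20880)/(-16406 - 1*23704) + 1/(2*76/(-99 + 76)) = √36789/(-16406 - 23704) + 1/(2*76/(-23)) = √36789/(-40110) + 1/(2*76*(-1/23)) = √36789*(-1/40110) + 1/(-152/23) = -√36789/40110 + 1*(-23/152) = -√36789/40110 - 23/152 = -23/152 - √36789/40110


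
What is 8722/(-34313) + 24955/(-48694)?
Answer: -1280989983/1670837222 ≈ -0.76668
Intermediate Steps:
8722/(-34313) + 24955/(-48694) = 8722*(-1/34313) + 24955*(-1/48694) = -8722/34313 - 24955/48694 = -1280989983/1670837222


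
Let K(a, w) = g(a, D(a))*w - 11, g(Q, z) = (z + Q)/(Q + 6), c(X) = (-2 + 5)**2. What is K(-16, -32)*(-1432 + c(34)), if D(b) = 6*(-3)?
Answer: 852377/5 ≈ 1.7048e+5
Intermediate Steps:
D(b) = -18
c(X) = 9 (c(X) = 3**2 = 9)
g(Q, z) = (Q + z)/(6 + Q)
K(a, w) = -11 + w*(-18 + a)/(6 + a) (K(a, w) = ((a - 18)/(6 + a))*w - 11 = ((-18 + a)/(6 + a))*w - 11 = w*(-18 + a)/(6 + a) - 11 = -11 + w*(-18 + a)/(6 + a))
K(-16, -32)*(-1432 + c(34)) = ((-66 - 11*(-16) - 32*(-18 - 16))/(6 - 16))*(-1432 + 9) = ((-66 + 176 - 32*(-34))/(-10))*(-1423) = -(-66 + 176 + 1088)/10*(-1423) = -1/10*1198*(-1423) = -599/5*(-1423) = 852377/5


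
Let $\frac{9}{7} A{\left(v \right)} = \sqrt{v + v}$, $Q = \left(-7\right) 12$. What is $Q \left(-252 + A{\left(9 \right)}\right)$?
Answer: $21168 - 196 \sqrt{2} \approx 20891.0$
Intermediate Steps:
$Q = -84$
$A{\left(v \right)} = \frac{7 \sqrt{2} \sqrt{v}}{9}$ ($A{\left(v \right)} = \frac{7 \sqrt{v + v}}{9} = \frac{7 \sqrt{2 v}}{9} = \frac{7 \sqrt{2} \sqrt{v}}{9}$)
$Q \left(-252 + A{\left(9 \right)}\right) = - 84 \left(-252 + \frac{7 \sqrt{2} \sqrt{9}}{9}\right) = - 84 \left(-252 + \frac{7}{9} \sqrt{2} \cdot 3\right) = - 84 \left(-252 + \frac{7 \sqrt{2}}{3}\right) = 21168 - 196 \sqrt{2}$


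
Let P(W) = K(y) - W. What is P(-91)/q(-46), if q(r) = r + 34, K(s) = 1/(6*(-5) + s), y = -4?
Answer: -1031/136 ≈ -7.5809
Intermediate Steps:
K(s) = 1/(-30 + s)
q(r) = 34 + r
P(W) = -1/34 - W (P(W) = 1/(-30 - 4) - W = 1/(-34) - W = -1/34 - W)
P(-91)/q(-46) = (-1/34 - 1*(-91))/(34 - 46) = (-1/34 + 91)/(-12) = (3093/34)*(-1/12) = -1031/136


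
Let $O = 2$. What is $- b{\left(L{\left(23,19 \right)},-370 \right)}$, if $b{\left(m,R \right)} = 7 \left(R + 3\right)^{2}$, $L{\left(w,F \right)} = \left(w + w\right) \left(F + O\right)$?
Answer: $-942823$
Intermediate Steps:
$L{\left(w,F \right)} = 2 w \left(2 + F\right)$ ($L{\left(w,F \right)} = \left(w + w\right) \left(F + 2\right) = 2 w \left(2 + F\right)$)
$b{\left(m,R \right)} = 7 \left(3 + R\right)^{2}$
$- b{\left(L{\left(23,19 \right)},-370 \right)} = - 7 \left(3 - 370\right)^{2} = - 7 \left(-367\right)^{2} = - 7 \cdot 134689 = \left(-1\right) 942823 = -942823$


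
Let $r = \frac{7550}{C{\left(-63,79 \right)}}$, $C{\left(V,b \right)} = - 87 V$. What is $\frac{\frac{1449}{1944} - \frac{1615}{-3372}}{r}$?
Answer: $\frac{15085133}{16972400} \approx 0.8888$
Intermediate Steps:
$r = \frac{7550}{5481}$ ($r = \frac{7550}{\left(-87\right) \left(-63\right)} = \frac{7550}{5481} \approx 1.3775$)
$\frac{\frac{1449}{1944} - \frac{1615}{-3372}}{r} = \frac{\frac{1449}{1944} - \frac{1615}{-3372}}{\frac{7550}{5481}} = \left(1449 \cdot \frac{1}{1944} - - \frac{1615}{3372}\right) \frac{5481}{7550} = \left(\frac{161}{216} + \frac{1615}{3372}\right) \frac{5481}{7550} = \frac{74311}{60696} \cdot \frac{5481}{7550} = \frac{15085133}{16972400}$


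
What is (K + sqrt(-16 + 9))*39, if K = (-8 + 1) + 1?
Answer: -234 + 39*I*sqrt(7) ≈ -234.0 + 103.18*I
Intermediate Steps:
K = -6 (K = -7 + 1 = -6)
(K + sqrt(-16 + 9))*39 = (-6 + sqrt(-16 + 9))*39 = (-6 + sqrt(-7))*39 = (-6 + I*sqrt(7))*39 = -234 + 39*I*sqrt(7)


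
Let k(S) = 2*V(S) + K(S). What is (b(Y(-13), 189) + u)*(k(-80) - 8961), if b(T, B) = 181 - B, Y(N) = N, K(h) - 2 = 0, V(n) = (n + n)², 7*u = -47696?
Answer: -2017092232/7 ≈ -2.8816e+8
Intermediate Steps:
u = -47696/7 (u = (⅐)*(-47696) = -47696/7 ≈ -6813.7)
V(n) = 4*n² (V(n) = (2*n)² = 4*n²)
K(h) = 2 (K(h) = 2 + 0 = 2)
k(S) = 2 + 8*S² (k(S) = 2*(4*S²) + 2 = 8*S² + 2 = 2 + 8*S²)
(b(Y(-13), 189) + u)*(k(-80) - 8961) = ((181 - 1*189) - 47696/7)*((2 + 8*(-80)²) - 8961) = ((181 - 189) - 47696/7)*((2 + 8*6400) - 8961) = (-8 - 47696/7)*((2 + 51200) - 8961) = -47752*(51202 - 8961)/7 = -47752/7*42241 = -2017092232/7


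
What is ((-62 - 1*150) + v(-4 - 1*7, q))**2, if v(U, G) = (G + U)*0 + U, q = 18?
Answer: 49729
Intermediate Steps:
v(U, G) = U (v(U, G) = 0 + U = U)
((-62 - 1*150) + v(-4 - 1*7, q))**2 = ((-62 - 1*150) + (-4 - 1*7))**2 = ((-62 - 150) + (-4 - 7))**2 = (-212 - 11)**2 = (-223)**2 = 49729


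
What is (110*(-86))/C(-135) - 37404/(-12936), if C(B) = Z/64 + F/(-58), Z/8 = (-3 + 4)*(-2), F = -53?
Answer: -15359923/1078 ≈ -14249.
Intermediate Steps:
Z = -16 (Z = 8*((-3 + 4)*(-2)) = 8*(1*(-2)) = 8*(-2) = -16)
C(B) = 77/116 (C(B) = -16/64 - 53/(-58) = -16*1/64 - 53*(-1/58) = -¼ + 53/58 = 77/116)
(110*(-86))/C(-135) - 37404/(-12936) = (110*(-86))/(77/116) - 37404/(-12936) = -9460*116/77 - 37404*(-1/12936) = -99760/7 + 3117/1078 = -15359923/1078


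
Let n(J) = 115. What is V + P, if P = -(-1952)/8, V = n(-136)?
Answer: 359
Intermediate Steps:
V = 115
P = 244 (P = -(-1952)/8 = -244*(-1) = 244)
V + P = 115 + 244 = 359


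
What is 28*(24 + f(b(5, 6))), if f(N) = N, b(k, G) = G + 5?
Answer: 980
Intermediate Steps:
b(k, G) = 5 + G
28*(24 + f(b(5, 6))) = 28*(24 + (5 + 6)) = 28*(24 + 11) = 28*35 = 980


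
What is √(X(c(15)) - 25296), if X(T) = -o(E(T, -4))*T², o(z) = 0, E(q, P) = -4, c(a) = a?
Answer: 4*I*√1581 ≈ 159.05*I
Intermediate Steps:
X(T) = 0 (X(T) = -0*T² = -1*0 = 0)
√(X(c(15)) - 25296) = √(0 - 25296) = √(-25296) = 4*I*√1581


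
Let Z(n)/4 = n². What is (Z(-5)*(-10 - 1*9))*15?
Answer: -28500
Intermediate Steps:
Z(n) = 4*n²
(Z(-5)*(-10 - 1*9))*15 = ((4*(-5)²)*(-10 - 1*9))*15 = ((4*25)*(-10 - 9))*15 = (100*(-19))*15 = -1900*15 = -28500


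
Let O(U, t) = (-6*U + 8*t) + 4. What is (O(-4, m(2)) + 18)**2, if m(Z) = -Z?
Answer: 900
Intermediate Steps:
O(U, t) = 4 - 6*U + 8*t
(O(-4, m(2)) + 18)**2 = ((4 - 6*(-4) + 8*(-1*2)) + 18)**2 = ((4 + 24 + 8*(-2)) + 18)**2 = ((4 + 24 - 16) + 18)**2 = (12 + 18)**2 = 30**2 = 900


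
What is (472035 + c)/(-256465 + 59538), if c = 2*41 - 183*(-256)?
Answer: -518965/196927 ≈ -2.6353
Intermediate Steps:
c = 46930 (c = 82 + 46848 = 46930)
(472035 + c)/(-256465 + 59538) = (472035 + 46930)/(-256465 + 59538) = 518965/(-196927) = 518965*(-1/196927) = -518965/196927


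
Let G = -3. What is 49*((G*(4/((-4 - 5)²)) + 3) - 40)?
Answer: -49147/27 ≈ -1820.3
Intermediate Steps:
49*((G*(4/((-4 - 5)²)) + 3) - 40) = 49*((-12/((-4 - 5)²) + 3) - 40) = 49*((-12/((-9)²) + 3) - 40) = 49*((-12/81 + 3) - 40) = 49*((-3*4/81 + 3) - 40) = 49*((-4/27 + 3) - 40) = 49*(77/27 - 40) = 49*(-1003/27) = -49147/27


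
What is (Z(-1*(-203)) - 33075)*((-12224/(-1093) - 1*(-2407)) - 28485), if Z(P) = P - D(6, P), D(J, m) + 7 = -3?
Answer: 936272227860/1093 ≈ 8.5661e+8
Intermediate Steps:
D(J, m) = -10 (D(J, m) = -7 - 3 = -10)
Z(P) = 10 + P (Z(P) = P - 1*(-10) = P + 10 = 10 + P)
(Z(-1*(-203)) - 33075)*((-12224/(-1093) - 1*(-2407)) - 28485) = ((10 - 1*(-203)) - 33075)*((-12224/(-1093) - 1*(-2407)) - 28485) = ((10 + 203) - 33075)*((-12224*(-1/1093) + 2407) - 28485) = (213 - 33075)*((12224/1093 + 2407) - 28485) = -32862*(2643075/1093 - 28485) = -32862*(-28491030/1093) = 936272227860/1093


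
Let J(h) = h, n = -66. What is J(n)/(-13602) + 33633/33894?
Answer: 8513205/8537522 ≈ 0.99715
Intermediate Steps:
J(n)/(-13602) + 33633/33894 = -66/(-13602) + 33633/33894 = -66*(-1/13602) + 33633*(1/33894) = 11/2267 + 3737/3766 = 8513205/8537522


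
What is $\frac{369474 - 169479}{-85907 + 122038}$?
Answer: $\frac{199995}{36131} \approx 5.5353$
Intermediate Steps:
$\frac{369474 - 169479}{-85907 + 122038} = \frac{199995}{36131}$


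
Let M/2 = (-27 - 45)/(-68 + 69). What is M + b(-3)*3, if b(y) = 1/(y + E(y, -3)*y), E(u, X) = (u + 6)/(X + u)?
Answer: -146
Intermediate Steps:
M = -144 (M = 2*((-27 - 45)/(-68 + 69)) = 2*(-72/1) = 2*(-72*1) = 2*(-72) = -144)
E(u, X) = (6 + u)/(X + u)
b(y) = 1/(y + y*(6 + y)/(-3 + y)) (b(y) = 1/(y + ((6 + y)/(-3 + y))*y) = 1/(y + y*(6 + y)/(-3 + y)))
M + b(-3)*3 = -144 + ((-3 - 3)/((-3)*(3 + 2*(-3))))*3 = -144 - ⅓*(-6)/(3 - 6)*3 = -144 - ⅓*(-6)/(-3)*3 = -144 - ⅓*(-⅓)*(-6)*3 = -144 - ⅔*3 = -144 - 2 = -146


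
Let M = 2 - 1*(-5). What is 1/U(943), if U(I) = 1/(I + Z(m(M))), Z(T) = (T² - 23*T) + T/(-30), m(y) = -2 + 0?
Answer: 14896/15 ≈ 993.07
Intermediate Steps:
M = 7 (M = 2 + 5 = 7)
m(y) = -2
Z(T) = T² - 691*T/30 (Z(T) = (T² - 23*T) + T*(-1/30) = (T² - 23*T) - T/30 = T² - 691*T/30)
U(I) = 1/(751/15 + I) (U(I) = 1/(I + (1/30)*(-2)*(-691 + 30*(-2))) = 1/(I + (1/30)*(-2)*(-691 - 60)) = 1/(I + (1/30)*(-2)*(-751)) = 1/(I + 751/15) = 1/(751/15 + I))
1/U(943) = 1/(15/(751 + 15*943)) = 1/(15/(751 + 14145)) = 1/(15/14896) = 14896/15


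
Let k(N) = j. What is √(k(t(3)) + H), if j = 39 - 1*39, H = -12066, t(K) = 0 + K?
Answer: I*√12066 ≈ 109.85*I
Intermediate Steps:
t(K) = K
j = 0 (j = 39 - 39 = 0)
k(N) = 0
√(k(t(3)) + H) = √(0 - 12066) = √(-12066) = I*√12066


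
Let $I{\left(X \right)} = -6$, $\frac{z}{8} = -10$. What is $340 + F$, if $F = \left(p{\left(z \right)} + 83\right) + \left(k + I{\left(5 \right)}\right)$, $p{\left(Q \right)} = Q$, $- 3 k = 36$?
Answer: $325$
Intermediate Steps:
$k = -12$ ($k = \left(- \frac{1}{3}\right) 36 = -12$)
$z = -80$ ($z = 8 \left(-10\right) = -80$)
$F = -15$ ($F = \left(-80 + 83\right) - 18 = 3 - 18 = -15$)
$340 + F = 340 - 15 = 325$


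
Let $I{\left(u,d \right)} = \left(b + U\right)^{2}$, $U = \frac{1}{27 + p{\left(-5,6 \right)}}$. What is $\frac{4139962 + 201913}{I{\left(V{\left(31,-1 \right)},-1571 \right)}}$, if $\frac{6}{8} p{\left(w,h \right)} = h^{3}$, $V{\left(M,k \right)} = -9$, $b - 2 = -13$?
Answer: $\frac{430822546875}{11999296} \approx 35904.0$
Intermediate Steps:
$b = -11$ ($b = 2 - 13 = -11$)
$p{\left(w,h \right)} = \frac{4 h^{3}}{3}$
$U = \frac{1}{315}$ ($U = \frac{1}{27 + \frac{4 \cdot 6^{3}}{3}} = \frac{1}{27 + \frac{4}{3} \cdot 216} = \frac{1}{27 + 288} = \frac{1}{315} \approx 0.0031746$)
$I{\left(u,d \right)} = \frac{11999296}{99225}$ ($I{\left(u,d \right)} = \left(-11 + \frac{1}{315}\right)^{2} = \left(- \frac{3464}{315}\right)^{2} = \frac{11999296}{99225}$)
$\frac{4139962 + 201913}{I{\left(V{\left(31,-1 \right)},-1571 \right)}} = \frac{4139962 + 201913}{\frac{11999296}{99225}} = 4341875 \cdot \frac{99225}{11999296} = \frac{430822546875}{11999296}$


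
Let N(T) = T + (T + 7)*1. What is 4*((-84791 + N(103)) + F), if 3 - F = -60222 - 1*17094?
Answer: -29036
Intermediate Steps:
N(T) = 7 + 2*T (N(T) = T + (7 + T)*1 = T + (7 + T) = 7 + 2*T)
F = 77319 (F = 3 - (-60222 - 1*17094) = 3 - (-60222 - 17094) = 3 - 1*(-77316) = 3 + 77316 = 77319)
4*((-84791 + N(103)) + F) = 4*((-84791 + (7 + 2*103)) + 77319) = 4*((-84791 + (7 + 206)) + 77319) = 4*((-84791 + 213) + 77319) = 4*(-84578 + 77319) = 4*(-7259) = -29036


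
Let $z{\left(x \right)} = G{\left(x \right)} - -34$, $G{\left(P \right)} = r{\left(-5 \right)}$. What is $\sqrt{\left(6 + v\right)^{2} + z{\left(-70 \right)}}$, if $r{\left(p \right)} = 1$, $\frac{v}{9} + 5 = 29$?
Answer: $\sqrt{49319} \approx 222.08$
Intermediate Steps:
$v = 216$ ($v = -45 + 9 \cdot 29 = -45 + 261 = 216$)
$G{\left(P \right)} = 1$
$z{\left(x \right)} = 35$ ($z{\left(x \right)} = 1 - -34 = 1 + 34 = 35$)
$\sqrt{\left(6 + v\right)^{2} + z{\left(-70 \right)}} = \sqrt{\left(6 + 216\right)^{2} + 35} = \sqrt{222^{2} + 35} = \sqrt{49284 + 35} = \sqrt{49319}$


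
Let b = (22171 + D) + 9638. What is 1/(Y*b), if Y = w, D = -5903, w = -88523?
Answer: -1/2293276838 ≈ -4.3606e-10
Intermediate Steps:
Y = -88523
b = 25906 (b = (22171 - 5903) + 9638 = 16268 + 9638 = 25906)
1/(Y*b) = 1/(-88523*25906) = -1/88523*1/25906 = -1/2293276838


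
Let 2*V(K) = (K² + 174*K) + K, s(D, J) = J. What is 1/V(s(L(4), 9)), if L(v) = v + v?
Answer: 1/828 ≈ 0.0012077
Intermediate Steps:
L(v) = 2*v
V(K) = K²/2 + 175*K/2 (V(K) = ((K² + 174*K) + K)/2 = (K² + 175*K)/2 = K²/2 + 175*K/2)
1/V(s(L(4), 9)) = 1/((½)*9*(175 + 9)) = 1/((½)*9*184) = 1/828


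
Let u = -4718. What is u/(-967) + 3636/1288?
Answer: 2398199/311374 ≈ 7.7020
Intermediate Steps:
u/(-967) + 3636/1288 = -4718/(-967) + 3636/1288 = -4718*(-1/967) + 3636*(1/1288) = 4718/967 + 909/322 = 2398199/311374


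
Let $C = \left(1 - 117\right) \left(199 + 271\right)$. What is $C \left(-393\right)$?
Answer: $21426360$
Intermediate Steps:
$C = -54520$ ($C = \left(-116\right) 470 = -54520$)
$C \left(-393\right) = \left(-54520\right) \left(-393\right) = 21426360$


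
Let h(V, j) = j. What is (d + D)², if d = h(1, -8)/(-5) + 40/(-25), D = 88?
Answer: 7744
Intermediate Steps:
d = 0 (d = -8/(-5) + 40/(-25) = -8*(-⅕) + 40*(-1/25) = 8/5 - 8/5 = 0)
(d + D)² = (0 + 88)² = 88² = 7744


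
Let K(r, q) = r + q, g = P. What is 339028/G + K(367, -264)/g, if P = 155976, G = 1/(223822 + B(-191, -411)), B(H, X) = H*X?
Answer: 15986910175775047/155976 ≈ 1.0250e+11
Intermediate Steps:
G = 1/302323 (G = 1/(223822 - 191*(-411)) = 1/(223822 + 78501) = 1/302323 ≈ 3.3077e-6)
g = 155976
K(r, q) = q + r
339028/G + K(367, -264)/g = 339028/(1/302323) + (-264 + 367)/155976 = 339028*302323 + 103*(1/155976) = 102495962044 + 103/155976 = 15986910175775047/155976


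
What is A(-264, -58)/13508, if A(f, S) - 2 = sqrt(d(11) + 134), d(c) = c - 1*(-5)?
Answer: 1/6754 + 5*sqrt(6)/13508 ≈ 0.0010547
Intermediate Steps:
d(c) = 5 + c (d(c) = c + 5 = 5 + c)
A(f, S) = 2 + 5*sqrt(6) (A(f, S) = 2 + sqrt((5 + 11) + 134) = 2 + sqrt(16 + 134) = 2 + sqrt(150) = 2 + 5*sqrt(6))
A(-264, -58)/13508 = (2 + 5*sqrt(6))/13508 = (2 + 5*sqrt(6))*(1/13508) = 1/6754 + 5*sqrt(6)/13508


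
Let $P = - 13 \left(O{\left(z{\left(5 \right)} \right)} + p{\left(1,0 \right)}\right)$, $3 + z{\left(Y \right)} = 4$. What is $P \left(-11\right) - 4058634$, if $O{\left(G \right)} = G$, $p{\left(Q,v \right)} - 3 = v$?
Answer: $-4058062$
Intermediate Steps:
$p{\left(Q,v \right)} = 3 + v$
$z{\left(Y \right)} = 1$ ($z{\left(Y \right)} = -3 + 4 = 1$)
$P = -52$ ($P = - 13 \left(1 + \left(3 + 0\right)\right) = - 13 \left(1 + 3\right) = \left(-13\right) 4 = -52$)
$P \left(-11\right) - 4058634 = \left(-52\right) \left(-11\right) - 4058634 = 572 - 4058634 = -4058062$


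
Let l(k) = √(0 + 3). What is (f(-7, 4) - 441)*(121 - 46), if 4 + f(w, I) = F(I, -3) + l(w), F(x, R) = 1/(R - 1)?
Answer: -133575/4 + 75*√3 ≈ -33264.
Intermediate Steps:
F(x, R) = 1/(-1 + R)
l(k) = √3
f(w, I) = -17/4 + √3 (f(w, I) = -4 + (1/(-1 - 3) + √3) = -4 + (1/(-4) + √3) = -4 + (-¼ + √3) = -17/4 + √3)
(f(-7, 4) - 441)*(121 - 46) = ((-17/4 + √3) - 441)*(121 - 46) = (-1781/4 + √3)*75 = -133575/4 + 75*√3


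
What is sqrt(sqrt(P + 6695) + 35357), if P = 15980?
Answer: sqrt(35357 + 5*sqrt(907)) ≈ 188.43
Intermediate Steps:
sqrt(sqrt(P + 6695) + 35357) = sqrt(sqrt(15980 + 6695) + 35357) = sqrt(sqrt(22675) + 35357) = sqrt(5*sqrt(907) + 35357) = sqrt(35357 + 5*sqrt(907))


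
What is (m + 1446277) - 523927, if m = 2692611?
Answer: 3614961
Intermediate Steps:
(m + 1446277) - 523927 = (2692611 + 1446277) - 523927 = 4138888 - 523927 = 3614961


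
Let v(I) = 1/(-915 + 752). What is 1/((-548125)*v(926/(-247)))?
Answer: 163/548125 ≈ 0.00029738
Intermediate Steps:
v(I) = -1/163 (v(I) = 1/(-163) = -1/163)
1/((-548125)*v(926/(-247))) = 1/((-548125)*(-1/163)) = -1/548125*(-163) = 163/548125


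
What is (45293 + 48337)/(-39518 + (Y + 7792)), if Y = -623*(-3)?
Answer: -93630/29857 ≈ -3.1359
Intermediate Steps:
Y = 1869
(45293 + 48337)/(-39518 + (Y + 7792)) = (45293 + 48337)/(-39518 + (1869 + 7792)) = 93630/(-39518 + 9661) = 93630/(-29857) = 93630*(-1/29857) = -93630/29857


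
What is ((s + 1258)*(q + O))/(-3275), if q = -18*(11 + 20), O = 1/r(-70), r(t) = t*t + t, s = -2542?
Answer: -576759746/2636375 ≈ -218.77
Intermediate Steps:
r(t) = t + t**2 (r(t) = t**2 + t = t + t**2)
O = 1/4830 (O = 1/(-70*(1 - 70)) = 1/(-70*(-69)) = 1/4830 ≈ 0.00020704)
q = -558 (q = -18*31 = -558)
((s + 1258)*(q + O))/(-3275) = ((-2542 + 1258)*(-558 + 1/4830))/(-3275) = -1284*(-2695139/4830)*(-1/3275) = (576759746/805)*(-1/3275) = -576759746/2636375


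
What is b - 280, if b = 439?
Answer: 159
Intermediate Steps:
b - 280 = 439 - 280 = 159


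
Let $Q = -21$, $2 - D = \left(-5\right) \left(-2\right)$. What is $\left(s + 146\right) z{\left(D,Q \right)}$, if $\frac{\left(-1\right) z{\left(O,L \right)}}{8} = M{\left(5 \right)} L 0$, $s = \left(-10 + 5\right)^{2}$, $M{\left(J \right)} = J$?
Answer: $0$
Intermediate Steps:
$D = -8$ ($D = 2 - \left(-5\right) \left(-2\right) = 2 - 10 = -8$)
$s = 25$ ($s = \left(-5\right)^{2} = 25$)
$z{\left(O,L \right)} = 0$ ($z{\left(O,L \right)} = - 8 \cdot 5 L 0 = \left(-8\right) 0 = 0$)
$\left(s + 146\right) z{\left(D,Q \right)} = \left(25 + 146\right) 0 = 171 \cdot 0 = 0$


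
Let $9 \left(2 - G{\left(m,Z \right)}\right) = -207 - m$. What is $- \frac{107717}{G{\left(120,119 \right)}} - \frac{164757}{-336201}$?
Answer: $- \frac{36208247432}{12887705} \approx -2809.5$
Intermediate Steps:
$G{\left(m,Z \right)} = 25 + \frac{m}{9}$ ($G{\left(m,Z \right)} = 2 - \frac{-207 - m}{9} = 2 + \left(23 + \frac{m}{9}\right) = 25 + \frac{m}{9}$)
$- \frac{107717}{G{\left(120,119 \right)}} - \frac{164757}{-336201} = - \frac{107717}{25 + \frac{1}{9} \cdot 120} - \frac{164757}{-336201} = - \frac{107717}{25 + \frac{40}{3}} - - \frac{54919}{112067} = - \frac{107717}{\frac{115}{3}} + \frac{54919}{112067} = \left(-107717\right) \frac{3}{115} + \frac{54919}{112067} = - \frac{323151}{115} + \frac{54919}{112067} = - \frac{36208247432}{12887705}$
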